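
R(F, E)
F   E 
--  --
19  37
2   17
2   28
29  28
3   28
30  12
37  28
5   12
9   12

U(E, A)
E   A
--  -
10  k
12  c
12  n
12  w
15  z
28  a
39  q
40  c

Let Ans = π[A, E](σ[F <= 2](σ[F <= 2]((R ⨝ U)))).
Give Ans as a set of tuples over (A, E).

{(a, 28)}

Joining R and U on E yields {(2, 28, a), (29, 28, a), (3, 28, a), (30, 12, c), (30, 12, n), (30, 12, w), (37, 28, a), (5, 12, c), (5, 12, n), (5, 12, w), (9, 12, c), (9, 12, n), (9, 12, w)}.
Selection F <= 2: {(2, 28, a)}
Selection F <= 2: {(2, 28, a)}
Projecting to A, E: {(a, 28)}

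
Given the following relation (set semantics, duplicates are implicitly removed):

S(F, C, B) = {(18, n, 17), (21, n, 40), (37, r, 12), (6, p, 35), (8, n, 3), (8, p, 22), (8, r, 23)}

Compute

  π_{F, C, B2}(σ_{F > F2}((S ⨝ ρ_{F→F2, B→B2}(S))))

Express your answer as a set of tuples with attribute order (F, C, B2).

ρ[F→F2, B→B2]: schema becomes (F2, C, B2); tuples unchanged.
S ⋈ ρ_{F→F2, B→B2}(S) (natural join on C): {(18, n, 17, 18, 17), (18, n, 17, 21, 40), (18, n, 17, 8, 3), (21, n, 40, 18, 17), (21, n, 40, 21, 40), (21, n, 40, 8, 3), (37, r, 12, 37, 12), (37, r, 12, 8, 23), (6, p, 35, 6, 35), (6, p, 35, 8, 22), (8, n, 3, 18, 17), (8, n, 3, 21, 40), (8, n, 3, 8, 3), (8, p, 22, 6, 35), (8, p, 22, 8, 22), (8, r, 23, 37, 12), (8, r, 23, 8, 23)}
Filtering on F > F2 leaves {(18, n, 17, 8, 3), (21, n, 40, 18, 17), (21, n, 40, 8, 3), (37, r, 12, 8, 23), (8, p, 22, 6, 35)}.
π[F, C, B2]: project onto (F, C, B2) → {(18, n, 3), (21, n, 17), (21, n, 3), (37, r, 23), (8, p, 35)}

{(18, n, 3), (21, n, 17), (21, n, 3), (37, r, 23), (8, p, 35)}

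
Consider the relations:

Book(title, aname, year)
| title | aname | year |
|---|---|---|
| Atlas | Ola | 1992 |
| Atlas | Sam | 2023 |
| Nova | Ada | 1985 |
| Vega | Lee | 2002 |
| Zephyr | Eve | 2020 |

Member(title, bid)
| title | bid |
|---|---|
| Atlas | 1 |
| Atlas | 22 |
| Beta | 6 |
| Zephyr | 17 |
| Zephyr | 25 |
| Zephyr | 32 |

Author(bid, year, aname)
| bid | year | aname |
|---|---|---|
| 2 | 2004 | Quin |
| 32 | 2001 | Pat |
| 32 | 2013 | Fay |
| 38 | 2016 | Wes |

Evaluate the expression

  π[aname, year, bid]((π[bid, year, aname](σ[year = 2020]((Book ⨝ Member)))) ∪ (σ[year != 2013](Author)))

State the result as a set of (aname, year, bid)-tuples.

{(Eve, 2020, 17), (Eve, 2020, 25), (Eve, 2020, 32), (Pat, 2001, 32), (Quin, 2004, 2), (Wes, 2016, 38)}

Joining Book and Member on title yields {(Atlas, Ola, 1992, 1), (Atlas, Ola, 1992, 22), (Atlas, Sam, 2023, 1), (Atlas, Sam, 2023, 22), (Zephyr, Eve, 2020, 17), (Zephyr, Eve, 2020, 25), (Zephyr, Eve, 2020, 32)}.
σ[year = 2020]: keep tuples satisfying year = 2020 → {(Zephyr, Eve, 2020, 17), (Zephyr, Eve, 2020, 25), (Zephyr, Eve, 2020, 32)}
Keep only column(s) bid, year, aname: {(17, 2020, Eve), (25, 2020, Eve), (32, 2020, Eve)}
σ[year != 2013]: keep tuples satisfying year != 2013 → {(2, 2004, Quin), (32, 2001, Pat), (38, 2016, Wes)}
Set union of the two operands is {(17, 2020, Eve), (2, 2004, Quin), (25, 2020, Eve), (32, 2001, Pat), (32, 2020, Eve), (38, 2016, Wes)}.
Keep only column(s) aname, year, bid: {(Eve, 2020, 17), (Eve, 2020, 25), (Eve, 2020, 32), (Pat, 2001, 32), (Quin, 2004, 2), (Wes, 2016, 38)}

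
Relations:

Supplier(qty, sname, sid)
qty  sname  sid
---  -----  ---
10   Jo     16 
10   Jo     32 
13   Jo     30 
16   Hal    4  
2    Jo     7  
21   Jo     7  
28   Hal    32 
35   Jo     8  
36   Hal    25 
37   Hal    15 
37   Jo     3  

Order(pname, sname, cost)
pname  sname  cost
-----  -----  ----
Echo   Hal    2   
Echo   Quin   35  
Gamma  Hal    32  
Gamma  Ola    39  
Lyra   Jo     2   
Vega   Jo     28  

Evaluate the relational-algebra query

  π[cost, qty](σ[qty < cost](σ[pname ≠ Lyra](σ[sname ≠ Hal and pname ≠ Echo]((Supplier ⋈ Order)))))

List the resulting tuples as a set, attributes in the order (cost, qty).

Natural join on sname: {(10, Jo, 16, Lyra, 2), (10, Jo, 16, Vega, 28), (10, Jo, 32, Lyra, 2), (10, Jo, 32, Vega, 28), (13, Jo, 30, Lyra, 2), (13, Jo, 30, Vega, 28), (16, Hal, 4, Echo, 2), (16, Hal, 4, Gamma, 32), (2, Jo, 7, Lyra, 2), (2, Jo, 7, Vega, 28), (21, Jo, 7, Lyra, 2), (21, Jo, 7, Vega, 28), (28, Hal, 32, Echo, 2), (28, Hal, 32, Gamma, 32), (35, Jo, 8, Lyra, 2), (35, Jo, 8, Vega, 28), (36, Hal, 25, Echo, 2), (36, Hal, 25, Gamma, 32), (37, Hal, 15, Echo, 2), (37, Hal, 15, Gamma, 32), (37, Jo, 3, Lyra, 2), (37, Jo, 3, Vega, 28)}
Apply σ_{sname ≠ Hal and pname ≠ Echo}; surviving tuples: {(10, Jo, 16, Lyra, 2), (10, Jo, 16, Vega, 28), (10, Jo, 32, Lyra, 2), (10, Jo, 32, Vega, 28), (13, Jo, 30, Lyra, 2), (13, Jo, 30, Vega, 28), (2, Jo, 7, Lyra, 2), (2, Jo, 7, Vega, 28), (21, Jo, 7, Lyra, 2), (21, Jo, 7, Vega, 28), (35, Jo, 8, Lyra, 2), (35, Jo, 8, Vega, 28), (37, Jo, 3, Lyra, 2), (37, Jo, 3, Vega, 28)}
Apply σ_{pname ≠ Lyra}; surviving tuples: {(10, Jo, 16, Vega, 28), (10, Jo, 32, Vega, 28), (13, Jo, 30, Vega, 28), (2, Jo, 7, Vega, 28), (21, Jo, 7, Vega, 28), (35, Jo, 8, Vega, 28), (37, Jo, 3, Vega, 28)}
Apply σ_{qty < cost}; surviving tuples: {(10, Jo, 16, Vega, 28), (10, Jo, 32, Vega, 28), (13, Jo, 30, Vega, 28), (2, Jo, 7, Vega, 28), (21, Jo, 7, Vega, 28)}
π_{cost, qty} gives {(28, 10), (28, 13), (28, 2), (28, 21)} (1 duplicate(s) eliminated).

{(28, 10), (28, 13), (28, 2), (28, 21)}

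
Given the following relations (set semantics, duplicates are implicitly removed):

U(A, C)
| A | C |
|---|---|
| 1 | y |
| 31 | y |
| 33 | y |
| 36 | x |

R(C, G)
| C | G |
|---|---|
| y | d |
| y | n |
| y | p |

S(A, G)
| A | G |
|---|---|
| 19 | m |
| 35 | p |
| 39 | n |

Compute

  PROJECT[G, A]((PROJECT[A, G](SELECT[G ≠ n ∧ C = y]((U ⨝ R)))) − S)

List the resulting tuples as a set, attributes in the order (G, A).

{(d, 1), (d, 31), (d, 33), (p, 1), (p, 31), (p, 33)}

Natural join on C: {(1, y, d), (1, y, n), (1, y, p), (31, y, d), (31, y, n), (31, y, p), (33, y, d), (33, y, n), (33, y, p)}
Apply σ_{G ≠ n ∧ C = y}; surviving tuples: {(1, y, d), (1, y, p), (31, y, d), (31, y, p), (33, y, d), (33, y, p)}
π_{A, G} gives {(1, d), (1, p), (31, d), (31, p), (33, d), (33, p)}.
Set difference of the two operands is {(1, d), (1, p), (31, d), (31, p), (33, d), (33, p)}.
π_{G, A} gives {(d, 1), (d, 31), (d, 33), (p, 1), (p, 31), (p, 33)}.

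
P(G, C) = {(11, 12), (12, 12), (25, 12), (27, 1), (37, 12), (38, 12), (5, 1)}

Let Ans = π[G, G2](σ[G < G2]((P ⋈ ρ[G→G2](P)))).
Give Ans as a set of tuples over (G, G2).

ρ[G→G2]: schema becomes (G2, C); tuples unchanged.
P ⋈ ρ[G→G2](P) (natural join on C): {(11, 12, 11), (11, 12, 12), (11, 12, 25), (11, 12, 37), (11, 12, 38), (12, 12, 11), (12, 12, 12), (12, 12, 25), (12, 12, 37), (12, 12, 38), (25, 12, 11), (25, 12, 12), (25, 12, 25), (25, 12, 37), (25, 12, 38), (27, 1, 27), (27, 1, 5), (37, 12, 11), (37, 12, 12), (37, 12, 25), (37, 12, 37), (37, 12, 38), (38, 12, 11), (38, 12, 12), (38, 12, 25), (38, 12, 37), (38, 12, 38), (5, 1, 27), (5, 1, 5)}
Apply σ_{G < G2}; surviving tuples: {(11, 12, 12), (11, 12, 25), (11, 12, 37), (11, 12, 38), (12, 12, 25), (12, 12, 37), (12, 12, 38), (25, 12, 37), (25, 12, 38), (37, 12, 38), (5, 1, 27)}
π_{G, G2} gives {(11, 12), (11, 25), (11, 37), (11, 38), (12, 25), (12, 37), (12, 38), (25, 37), (25, 38), (37, 38), (5, 27)}.

{(11, 12), (11, 25), (11, 37), (11, 38), (12, 25), (12, 37), (12, 38), (25, 37), (25, 38), (37, 38), (5, 27)}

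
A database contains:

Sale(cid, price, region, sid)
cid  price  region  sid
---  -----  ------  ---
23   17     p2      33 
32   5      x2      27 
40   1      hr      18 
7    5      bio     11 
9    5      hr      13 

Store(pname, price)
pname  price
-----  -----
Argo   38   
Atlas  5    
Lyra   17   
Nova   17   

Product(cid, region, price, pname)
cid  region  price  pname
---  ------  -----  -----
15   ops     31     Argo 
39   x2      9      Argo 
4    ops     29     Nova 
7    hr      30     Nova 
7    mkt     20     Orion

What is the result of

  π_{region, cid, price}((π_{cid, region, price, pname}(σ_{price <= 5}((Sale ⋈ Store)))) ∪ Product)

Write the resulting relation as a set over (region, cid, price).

Natural join on price: {(23, 17, p2, 33, Lyra), (23, 17, p2, 33, Nova), (32, 5, x2, 27, Atlas), (7, 5, bio, 11, Atlas), (9, 5, hr, 13, Atlas)}
σ[price <= 5]: keep tuples satisfying price <= 5 → {(32, 5, x2, 27, Atlas), (7, 5, bio, 11, Atlas), (9, 5, hr, 13, Atlas)}
π[cid, region, price, pname]: project onto (cid, region, price, pname) → {(32, x2, 5, Atlas), (7, bio, 5, Atlas), (9, hr, 5, Atlas)}
Taking the union: {(15, ops, 31, Argo), (32, x2, 5, Atlas), (39, x2, 9, Argo), (4, ops, 29, Nova), (7, bio, 5, Atlas), (7, hr, 30, Nova), (7, mkt, 20, Orion), (9, hr, 5, Atlas)}
π[region, cid, price]: project onto (region, cid, price) → {(bio, 7, 5), (hr, 7, 30), (hr, 9, 5), (mkt, 7, 20), (ops, 15, 31), (ops, 4, 29), (x2, 32, 5), (x2, 39, 9)}

{(bio, 7, 5), (hr, 7, 30), (hr, 9, 5), (mkt, 7, 20), (ops, 15, 31), (ops, 4, 29), (x2, 32, 5), (x2, 39, 9)}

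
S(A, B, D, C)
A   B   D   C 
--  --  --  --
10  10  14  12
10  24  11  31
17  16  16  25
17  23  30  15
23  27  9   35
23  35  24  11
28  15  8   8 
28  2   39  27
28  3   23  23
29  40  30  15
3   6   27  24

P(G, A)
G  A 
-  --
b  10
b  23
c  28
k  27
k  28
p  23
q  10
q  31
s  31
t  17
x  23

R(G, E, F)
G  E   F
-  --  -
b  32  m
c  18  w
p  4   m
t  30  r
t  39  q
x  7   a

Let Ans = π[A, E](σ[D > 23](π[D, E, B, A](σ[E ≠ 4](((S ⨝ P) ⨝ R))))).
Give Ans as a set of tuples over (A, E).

{(17, 30), (17, 39), (23, 32), (23, 7), (28, 18)}

Joining S and P on A yields {(10, 10, 14, 12, b), (10, 10, 14, 12, q), (10, 24, 11, 31, b), (10, 24, 11, 31, q), (17, 16, 16, 25, t), (17, 23, 30, 15, t), (23, 27, 9, 35, b), (23, 27, 9, 35, p), (23, 27, 9, 35, x), (23, 35, 24, 11, b), (23, 35, 24, 11, p), (23, 35, 24, 11, x), (28, 15, 8, 8, c), (28, 15, 8, 8, k), (28, 2, 39, 27, c), (28, 2, 39, 27, k), (28, 3, 23, 23, c), (28, 3, 23, 23, k)}.
Joining (S ⨝ P) and R on G yields {(10, 10, 14, 12, b, 32, m), (10, 24, 11, 31, b, 32, m), (17, 16, 16, 25, t, 30, r), (17, 16, 16, 25, t, 39, q), (17, 23, 30, 15, t, 30, r), (17, 23, 30, 15, t, 39, q), (23, 27, 9, 35, b, 32, m), (23, 27, 9, 35, p, 4, m), (23, 27, 9, 35, x, 7, a), (23, 35, 24, 11, b, 32, m), (23, 35, 24, 11, p, 4, m), (23, 35, 24, 11, x, 7, a), (28, 15, 8, 8, c, 18, w), (28, 2, 39, 27, c, 18, w), (28, 3, 23, 23, c, 18, w)}.
Selection E ≠ 4: {(10, 10, 14, 12, b, 32, m), (10, 24, 11, 31, b, 32, m), (17, 16, 16, 25, t, 30, r), (17, 16, 16, 25, t, 39, q), (17, 23, 30, 15, t, 30, r), (17, 23, 30, 15, t, 39, q), (23, 27, 9, 35, b, 32, m), (23, 27, 9, 35, x, 7, a), (23, 35, 24, 11, b, 32, m), (23, 35, 24, 11, x, 7, a), (28, 15, 8, 8, c, 18, w), (28, 2, 39, 27, c, 18, w), (28, 3, 23, 23, c, 18, w)}
Keep only column(s) D, E, B, A: {(11, 32, 24, 10), (14, 32, 10, 10), (16, 30, 16, 17), (16, 39, 16, 17), (23, 18, 3, 28), (24, 32, 35, 23), (24, 7, 35, 23), (30, 30, 23, 17), (30, 39, 23, 17), (39, 18, 2, 28), (8, 18, 15, 28), (9, 32, 27, 23), (9, 7, 27, 23)}
Selection D > 23: {(24, 32, 35, 23), (24, 7, 35, 23), (30, 30, 23, 17), (30, 39, 23, 17), (39, 18, 2, 28)}
Keep only column(s) A, E: {(17, 30), (17, 39), (23, 32), (23, 7), (28, 18)}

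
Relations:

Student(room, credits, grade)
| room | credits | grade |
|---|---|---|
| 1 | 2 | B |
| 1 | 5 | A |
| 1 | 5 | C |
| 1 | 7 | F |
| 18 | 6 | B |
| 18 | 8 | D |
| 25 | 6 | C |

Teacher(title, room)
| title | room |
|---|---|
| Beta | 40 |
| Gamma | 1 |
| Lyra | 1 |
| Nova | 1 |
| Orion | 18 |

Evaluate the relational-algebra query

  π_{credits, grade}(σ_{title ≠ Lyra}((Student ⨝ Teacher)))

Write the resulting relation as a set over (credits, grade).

{(2, B), (5, A), (5, C), (6, B), (7, F), (8, D)}

Student ⋈ Teacher (natural join on room): {(1, 2, B, Gamma), (1, 2, B, Lyra), (1, 2, B, Nova), (1, 5, A, Gamma), (1, 5, A, Lyra), (1, 5, A, Nova), (1, 5, C, Gamma), (1, 5, C, Lyra), (1, 5, C, Nova), (1, 7, F, Gamma), (1, 7, F, Lyra), (1, 7, F, Nova), (18, 6, B, Orion), (18, 8, D, Orion)}
σ[title ≠ Lyra]: keep tuples satisfying title ≠ Lyra → {(1, 2, B, Gamma), (1, 2, B, Nova), (1, 5, A, Gamma), (1, 5, A, Nova), (1, 5, C, Gamma), (1, 5, C, Nova), (1, 7, F, Gamma), (1, 7, F, Nova), (18, 6, B, Orion), (18, 8, D, Orion)}
Projecting to credits, grade (4 duplicate(s) eliminated): {(2, B), (5, A), (5, C), (6, B), (7, F), (8, D)}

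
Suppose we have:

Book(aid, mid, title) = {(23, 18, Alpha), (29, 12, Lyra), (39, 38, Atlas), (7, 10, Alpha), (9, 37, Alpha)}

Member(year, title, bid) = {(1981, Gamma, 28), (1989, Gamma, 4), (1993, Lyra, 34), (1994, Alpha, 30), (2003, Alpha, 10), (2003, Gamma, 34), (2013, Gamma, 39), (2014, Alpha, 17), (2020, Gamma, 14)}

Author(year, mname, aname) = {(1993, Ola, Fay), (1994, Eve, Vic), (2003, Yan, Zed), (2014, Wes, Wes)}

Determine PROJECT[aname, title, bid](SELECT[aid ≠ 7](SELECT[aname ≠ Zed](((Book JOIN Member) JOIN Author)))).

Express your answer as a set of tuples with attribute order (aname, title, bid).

Natural join on title: {(23, 18, Alpha, 1994, 30), (23, 18, Alpha, 2003, 10), (23, 18, Alpha, 2014, 17), (29, 12, Lyra, 1993, 34), (7, 10, Alpha, 1994, 30), (7, 10, Alpha, 2003, 10), (7, 10, Alpha, 2014, 17), (9, 37, Alpha, 1994, 30), (9, 37, Alpha, 2003, 10), (9, 37, Alpha, 2014, 17)}
Natural join on year: {(23, 18, Alpha, 1994, 30, Eve, Vic), (23, 18, Alpha, 2003, 10, Yan, Zed), (23, 18, Alpha, 2014, 17, Wes, Wes), (29, 12, Lyra, 1993, 34, Ola, Fay), (7, 10, Alpha, 1994, 30, Eve, Vic), (7, 10, Alpha, 2003, 10, Yan, Zed), (7, 10, Alpha, 2014, 17, Wes, Wes), (9, 37, Alpha, 1994, 30, Eve, Vic), (9, 37, Alpha, 2003, 10, Yan, Zed), (9, 37, Alpha, 2014, 17, Wes, Wes)}
Selection aname ≠ Zed: {(23, 18, Alpha, 1994, 30, Eve, Vic), (23, 18, Alpha, 2014, 17, Wes, Wes), (29, 12, Lyra, 1993, 34, Ola, Fay), (7, 10, Alpha, 1994, 30, Eve, Vic), (7, 10, Alpha, 2014, 17, Wes, Wes), (9, 37, Alpha, 1994, 30, Eve, Vic), (9, 37, Alpha, 2014, 17, Wes, Wes)}
Selection aid ≠ 7: {(23, 18, Alpha, 1994, 30, Eve, Vic), (23, 18, Alpha, 2014, 17, Wes, Wes), (29, 12, Lyra, 1993, 34, Ola, Fay), (9, 37, Alpha, 1994, 30, Eve, Vic), (9, 37, Alpha, 2014, 17, Wes, Wes)}
Keep only column(s) aname, title, bid (2 duplicate(s) eliminated): {(Fay, Lyra, 34), (Vic, Alpha, 30), (Wes, Alpha, 17)}

{(Fay, Lyra, 34), (Vic, Alpha, 30), (Wes, Alpha, 17)}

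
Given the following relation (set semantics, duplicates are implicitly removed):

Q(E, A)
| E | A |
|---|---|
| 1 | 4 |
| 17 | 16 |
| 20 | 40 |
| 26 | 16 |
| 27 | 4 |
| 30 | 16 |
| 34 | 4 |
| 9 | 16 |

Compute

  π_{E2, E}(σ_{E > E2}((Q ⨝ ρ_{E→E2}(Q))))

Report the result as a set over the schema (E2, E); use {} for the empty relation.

ρ[E→E2]: schema becomes (E2, A); tuples unchanged.
Q ⋈ ρ_{E→E2}(Q) (natural join on A): {(1, 4, 1), (1, 4, 27), (1, 4, 34), (17, 16, 17), (17, 16, 26), (17, 16, 30), (17, 16, 9), (20, 40, 20), (26, 16, 17), (26, 16, 26), (26, 16, 30), (26, 16, 9), (27, 4, 1), (27, 4, 27), (27, 4, 34), (30, 16, 17), (30, 16, 26), (30, 16, 30), (30, 16, 9), (34, 4, 1), (34, 4, 27), (34, 4, 34), (9, 16, 17), (9, 16, 26), (9, 16, 30), (9, 16, 9)}
Apply σ_{E > E2}; surviving tuples: {(17, 16, 9), (26, 16, 17), (26, 16, 9), (27, 4, 1), (30, 16, 17), (30, 16, 26), (30, 16, 9), (34, 4, 1), (34, 4, 27)}
Projecting to E2, E: {(1, 27), (1, 34), (17, 26), (17, 30), (26, 30), (27, 34), (9, 17), (9, 26), (9, 30)}

{(1, 27), (1, 34), (17, 26), (17, 30), (26, 30), (27, 34), (9, 17), (9, 26), (9, 30)}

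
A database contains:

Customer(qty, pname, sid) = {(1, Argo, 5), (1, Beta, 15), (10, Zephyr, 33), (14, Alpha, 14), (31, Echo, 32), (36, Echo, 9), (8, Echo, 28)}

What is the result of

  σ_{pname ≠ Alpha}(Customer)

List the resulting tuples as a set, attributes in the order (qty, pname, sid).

{(1, Argo, 5), (1, Beta, 15), (10, Zephyr, 33), (31, Echo, 32), (36, Echo, 9), (8, Echo, 28)}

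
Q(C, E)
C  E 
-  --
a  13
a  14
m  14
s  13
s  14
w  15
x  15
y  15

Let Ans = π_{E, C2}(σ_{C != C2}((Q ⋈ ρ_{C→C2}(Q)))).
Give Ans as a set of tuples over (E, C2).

ρ[C→C2]: schema becomes (C2, E); tuples unchanged.
Q ⋈ ρ_{C→C2}(Q) (natural join on E): {(a, 13, a), (a, 13, s), (a, 14, a), (a, 14, m), (a, 14, s), (m, 14, a), (m, 14, m), (m, 14, s), (s, 13, a), (s, 13, s), (s, 14, a), (s, 14, m), (s, 14, s), (w, 15, w), (w, 15, x), (w, 15, y), (x, 15, w), (x, 15, x), (x, 15, y), (y, 15, w), (y, 15, x), (y, 15, y)}
Filtering on C != C2 leaves {(a, 13, s), (a, 14, m), (a, 14, s), (m, 14, a), (m, 14, s), (s, 13, a), (s, 14, a), (s, 14, m), (w, 15, x), (w, 15, y), (x, 15, w), (x, 15, y), (y, 15, w), (y, 15, x)}.
π[E, C2]: project onto (E, C2) (6 duplicate(s) eliminated) → {(13, a), (13, s), (14, a), (14, m), (14, s), (15, w), (15, x), (15, y)}

{(13, a), (13, s), (14, a), (14, m), (14, s), (15, w), (15, x), (15, y)}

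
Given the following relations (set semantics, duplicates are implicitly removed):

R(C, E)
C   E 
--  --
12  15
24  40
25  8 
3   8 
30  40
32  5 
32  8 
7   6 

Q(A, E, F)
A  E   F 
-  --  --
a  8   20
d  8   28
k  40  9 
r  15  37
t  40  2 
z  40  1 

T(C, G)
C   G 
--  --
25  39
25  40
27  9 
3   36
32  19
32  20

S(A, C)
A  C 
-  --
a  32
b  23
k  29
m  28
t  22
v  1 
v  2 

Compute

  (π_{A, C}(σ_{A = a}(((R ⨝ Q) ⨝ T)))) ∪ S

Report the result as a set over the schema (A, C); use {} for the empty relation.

{(a, 25), (a, 3), (a, 32), (b, 23), (k, 29), (m, 28), (t, 22), (v, 1), (v, 2)}

Joining R and Q on E yields {(12, 15, r, 37), (24, 40, k, 9), (24, 40, t, 2), (24, 40, z, 1), (25, 8, a, 20), (25, 8, d, 28), (3, 8, a, 20), (3, 8, d, 28), (30, 40, k, 9), (30, 40, t, 2), (30, 40, z, 1), (32, 8, a, 20), (32, 8, d, 28)}.
Joining (R ⨝ Q) and T on C yields {(25, 8, a, 20, 39), (25, 8, a, 20, 40), (25, 8, d, 28, 39), (25, 8, d, 28, 40), (3, 8, a, 20, 36), (3, 8, d, 28, 36), (32, 8, a, 20, 19), (32, 8, a, 20, 20), (32, 8, d, 28, 19), (32, 8, d, 28, 20)}.
σ[A = a]: keep tuples satisfying A = a → {(25, 8, a, 20, 39), (25, 8, a, 20, 40), (3, 8, a, 20, 36), (32, 8, a, 20, 19), (32, 8, a, 20, 20)}
π[A, C]: project onto (A, C) (2 duplicate(s) eliminated) → {(a, 25), (a, 3), (a, 32)}
Union: {(a, 25), (a, 3), (a, 32)} with {(a, 32), (b, 23), (k, 29), (m, 28), (t, 22), (v, 1), (v, 2)} → {(a, 25), (a, 3), (a, 32), (b, 23), (k, 29), (m, 28), (t, 22), (v, 1), (v, 2)}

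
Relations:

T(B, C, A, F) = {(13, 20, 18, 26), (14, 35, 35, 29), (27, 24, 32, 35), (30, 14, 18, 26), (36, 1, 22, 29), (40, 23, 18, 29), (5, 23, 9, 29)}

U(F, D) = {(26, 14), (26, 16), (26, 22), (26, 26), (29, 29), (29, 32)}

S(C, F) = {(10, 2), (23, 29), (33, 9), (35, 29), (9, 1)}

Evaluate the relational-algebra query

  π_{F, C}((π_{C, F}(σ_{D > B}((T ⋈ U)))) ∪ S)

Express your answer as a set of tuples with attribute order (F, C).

{(1, 9), (2, 10), (26, 20), (29, 23), (29, 35), (9, 33)}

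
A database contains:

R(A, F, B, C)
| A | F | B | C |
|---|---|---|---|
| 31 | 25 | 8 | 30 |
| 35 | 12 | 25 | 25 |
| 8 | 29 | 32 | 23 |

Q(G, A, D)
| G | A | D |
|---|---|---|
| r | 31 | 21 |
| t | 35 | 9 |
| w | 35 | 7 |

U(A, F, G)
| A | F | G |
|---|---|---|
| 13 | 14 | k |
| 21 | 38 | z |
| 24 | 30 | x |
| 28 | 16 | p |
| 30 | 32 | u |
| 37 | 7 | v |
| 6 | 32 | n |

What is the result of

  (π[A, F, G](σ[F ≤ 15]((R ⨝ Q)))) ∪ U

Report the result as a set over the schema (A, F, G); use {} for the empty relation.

{(13, 14, k), (21, 38, z), (24, 30, x), (28, 16, p), (30, 32, u), (35, 12, t), (35, 12, w), (37, 7, v), (6, 32, n)}

Joining R and Q on A yields {(31, 25, 8, 30, r, 21), (35, 12, 25, 25, t, 9), (35, 12, 25, 25, w, 7)}.
Selection F ≤ 15: {(35, 12, 25, 25, t, 9), (35, 12, 25, 25, w, 7)}
π_{A, F, G} gives {(35, 12, t), (35, 12, w)}.
Taking the union: {(13, 14, k), (21, 38, z), (24, 30, x), (28, 16, p), (30, 32, u), (35, 12, t), (35, 12, w), (37, 7, v), (6, 32, n)}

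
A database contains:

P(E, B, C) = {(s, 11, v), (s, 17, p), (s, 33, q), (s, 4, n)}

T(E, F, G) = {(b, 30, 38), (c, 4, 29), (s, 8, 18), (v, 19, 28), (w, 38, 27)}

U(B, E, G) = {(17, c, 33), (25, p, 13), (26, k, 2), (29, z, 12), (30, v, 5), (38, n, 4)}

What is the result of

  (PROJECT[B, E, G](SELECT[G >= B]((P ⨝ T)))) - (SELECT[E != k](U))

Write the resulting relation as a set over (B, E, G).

{(11, s, 18), (17, s, 18), (4, s, 18)}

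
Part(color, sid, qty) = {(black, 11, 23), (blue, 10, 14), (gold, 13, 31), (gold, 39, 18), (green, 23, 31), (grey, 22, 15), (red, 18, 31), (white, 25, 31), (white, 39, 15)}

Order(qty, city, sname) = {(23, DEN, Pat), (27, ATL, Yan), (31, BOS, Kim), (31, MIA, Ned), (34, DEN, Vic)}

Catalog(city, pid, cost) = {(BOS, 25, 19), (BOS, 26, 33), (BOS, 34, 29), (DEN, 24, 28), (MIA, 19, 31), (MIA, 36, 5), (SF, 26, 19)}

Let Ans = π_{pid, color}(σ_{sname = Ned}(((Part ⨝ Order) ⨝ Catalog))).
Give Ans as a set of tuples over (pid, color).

{(19, gold), (19, green), (19, red), (19, white), (36, gold), (36, green), (36, red), (36, white)}

Joining Part and Order on qty yields {(black, 11, 23, DEN, Pat), (gold, 13, 31, BOS, Kim), (gold, 13, 31, MIA, Ned), (green, 23, 31, BOS, Kim), (green, 23, 31, MIA, Ned), (red, 18, 31, BOS, Kim), (red, 18, 31, MIA, Ned), (white, 25, 31, BOS, Kim), (white, 25, 31, MIA, Ned)}.
Joining (Part ⨝ Order) and Catalog on city yields {(black, 11, 23, DEN, Pat, 24, 28), (gold, 13, 31, BOS, Kim, 25, 19), (gold, 13, 31, BOS, Kim, 26, 33), (gold, 13, 31, BOS, Kim, 34, 29), (gold, 13, 31, MIA, Ned, 19, 31), (gold, 13, 31, MIA, Ned, 36, 5), (green, 23, 31, BOS, Kim, 25, 19), (green, 23, 31, BOS, Kim, 26, 33), (green, 23, 31, BOS, Kim, 34, 29), (green, 23, 31, MIA, Ned, 19, 31), (green, 23, 31, MIA, Ned, 36, 5), (red, 18, 31, BOS, Kim, 25, 19), (red, 18, 31, BOS, Kim, 26, 33), (red, 18, 31, BOS, Kim, 34, 29), (red, 18, 31, MIA, Ned, 19, 31), (red, 18, 31, MIA, Ned, 36, 5), (white, 25, 31, BOS, Kim, 25, 19), (white, 25, 31, BOS, Kim, 26, 33), (white, 25, 31, BOS, Kim, 34, 29), (white, 25, 31, MIA, Ned, 19, 31), (white, 25, 31, MIA, Ned, 36, 5)}.
Selection sname = Ned: {(gold, 13, 31, MIA, Ned, 19, 31), (gold, 13, 31, MIA, Ned, 36, 5), (green, 23, 31, MIA, Ned, 19, 31), (green, 23, 31, MIA, Ned, 36, 5), (red, 18, 31, MIA, Ned, 19, 31), (red, 18, 31, MIA, Ned, 36, 5), (white, 25, 31, MIA, Ned, 19, 31), (white, 25, 31, MIA, Ned, 36, 5)}
Keep only column(s) pid, color: {(19, gold), (19, green), (19, red), (19, white), (36, gold), (36, green), (36, red), (36, white)}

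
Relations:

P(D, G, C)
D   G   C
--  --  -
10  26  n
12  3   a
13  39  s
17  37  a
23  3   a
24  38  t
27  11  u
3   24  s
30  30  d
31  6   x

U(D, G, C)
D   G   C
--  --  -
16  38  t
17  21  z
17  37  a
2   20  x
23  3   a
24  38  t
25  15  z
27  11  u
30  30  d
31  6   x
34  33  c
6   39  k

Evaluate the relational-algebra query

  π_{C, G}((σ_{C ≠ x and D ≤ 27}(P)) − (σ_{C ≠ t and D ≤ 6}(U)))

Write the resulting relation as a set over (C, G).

{(a, 3), (a, 37), (n, 26), (s, 24), (s, 39), (t, 38), (u, 11)}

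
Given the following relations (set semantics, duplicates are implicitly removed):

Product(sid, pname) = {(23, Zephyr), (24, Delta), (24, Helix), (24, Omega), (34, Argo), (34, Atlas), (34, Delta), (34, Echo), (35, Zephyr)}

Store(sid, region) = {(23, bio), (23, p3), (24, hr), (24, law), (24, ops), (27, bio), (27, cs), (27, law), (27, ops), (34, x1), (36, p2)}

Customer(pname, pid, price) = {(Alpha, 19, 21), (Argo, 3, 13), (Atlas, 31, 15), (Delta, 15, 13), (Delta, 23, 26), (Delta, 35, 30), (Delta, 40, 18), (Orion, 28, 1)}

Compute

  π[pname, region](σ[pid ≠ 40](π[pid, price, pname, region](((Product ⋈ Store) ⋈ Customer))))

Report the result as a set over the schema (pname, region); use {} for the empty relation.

{(Argo, x1), (Atlas, x1), (Delta, hr), (Delta, law), (Delta, ops), (Delta, x1)}

Joining Product and Store on sid yields {(23, Zephyr, bio), (23, Zephyr, p3), (24, Delta, hr), (24, Delta, law), (24, Delta, ops), (24, Helix, hr), (24, Helix, law), (24, Helix, ops), (24, Omega, hr), (24, Omega, law), (24, Omega, ops), (34, Argo, x1), (34, Atlas, x1), (34, Delta, x1), (34, Echo, x1)}.
Joining (Product ⋈ Store) and Customer on pname yields {(24, Delta, hr, 15, 13), (24, Delta, hr, 23, 26), (24, Delta, hr, 35, 30), (24, Delta, hr, 40, 18), (24, Delta, law, 15, 13), (24, Delta, law, 23, 26), (24, Delta, law, 35, 30), (24, Delta, law, 40, 18), (24, Delta, ops, 15, 13), (24, Delta, ops, 23, 26), (24, Delta, ops, 35, 30), (24, Delta, ops, 40, 18), (34, Argo, x1, 3, 13), (34, Atlas, x1, 31, 15), (34, Delta, x1, 15, 13), (34, Delta, x1, 23, 26), (34, Delta, x1, 35, 30), (34, Delta, x1, 40, 18)}.
π[pid, price, pname, region]: project onto (pid, price, pname, region) → {(15, 13, Delta, hr), (15, 13, Delta, law), (15, 13, Delta, ops), (15, 13, Delta, x1), (23, 26, Delta, hr), (23, 26, Delta, law), (23, 26, Delta, ops), (23, 26, Delta, x1), (3, 13, Argo, x1), (31, 15, Atlas, x1), (35, 30, Delta, hr), (35, 30, Delta, law), (35, 30, Delta, ops), (35, 30, Delta, x1), (40, 18, Delta, hr), (40, 18, Delta, law), (40, 18, Delta, ops), (40, 18, Delta, x1)}
Selection pid ≠ 40: {(15, 13, Delta, hr), (15, 13, Delta, law), (15, 13, Delta, ops), (15, 13, Delta, x1), (23, 26, Delta, hr), (23, 26, Delta, law), (23, 26, Delta, ops), (23, 26, Delta, x1), (3, 13, Argo, x1), (31, 15, Atlas, x1), (35, 30, Delta, hr), (35, 30, Delta, law), (35, 30, Delta, ops), (35, 30, Delta, x1)}
π[pname, region]: project onto (pname, region) (8 duplicate(s) eliminated) → {(Argo, x1), (Atlas, x1), (Delta, hr), (Delta, law), (Delta, ops), (Delta, x1)}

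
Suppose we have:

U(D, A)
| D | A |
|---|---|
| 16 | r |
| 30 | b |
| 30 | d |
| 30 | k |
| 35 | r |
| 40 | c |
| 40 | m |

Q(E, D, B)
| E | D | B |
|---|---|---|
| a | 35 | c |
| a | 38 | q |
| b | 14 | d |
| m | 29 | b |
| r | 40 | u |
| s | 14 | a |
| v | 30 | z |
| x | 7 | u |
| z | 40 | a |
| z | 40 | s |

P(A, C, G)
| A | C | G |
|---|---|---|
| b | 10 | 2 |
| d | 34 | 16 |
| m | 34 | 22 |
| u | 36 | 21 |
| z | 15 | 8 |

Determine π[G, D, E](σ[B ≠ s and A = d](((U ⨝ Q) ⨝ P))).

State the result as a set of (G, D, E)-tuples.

U ⋈ Q (natural join on D): {(30, b, v, z), (30, d, v, z), (30, k, v, z), (35, r, a, c), (40, c, r, u), (40, c, z, a), (40, c, z, s), (40, m, r, u), (40, m, z, a), (40, m, z, s)}
(U ⨝ Q) ⋈ P (natural join on A): {(30, b, v, z, 10, 2), (30, d, v, z, 34, 16), (40, m, r, u, 34, 22), (40, m, z, a, 34, 22), (40, m, z, s, 34, 22)}
Selection B ≠ s and A = d: {(30, d, v, z, 34, 16)}
Projecting to G, D, E: {(16, 30, v)}

{(16, 30, v)}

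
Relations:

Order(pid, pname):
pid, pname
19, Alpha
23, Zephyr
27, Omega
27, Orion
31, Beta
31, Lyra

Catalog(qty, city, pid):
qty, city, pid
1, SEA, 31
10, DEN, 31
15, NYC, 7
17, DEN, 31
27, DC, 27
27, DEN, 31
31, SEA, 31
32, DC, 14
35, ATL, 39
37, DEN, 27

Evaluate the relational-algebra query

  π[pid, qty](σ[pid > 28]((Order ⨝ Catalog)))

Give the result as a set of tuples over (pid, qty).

{(31, 1), (31, 10), (31, 17), (31, 27), (31, 31)}

Natural join on pid: {(27, Omega, 27, DC), (27, Omega, 37, DEN), (27, Orion, 27, DC), (27, Orion, 37, DEN), (31, Beta, 1, SEA), (31, Beta, 10, DEN), (31, Beta, 17, DEN), (31, Beta, 27, DEN), (31, Beta, 31, SEA), (31, Lyra, 1, SEA), (31, Lyra, 10, DEN), (31, Lyra, 17, DEN), (31, Lyra, 27, DEN), (31, Lyra, 31, SEA)}
σ[pid > 28]: keep tuples satisfying pid > 28 → {(31, Beta, 1, SEA), (31, Beta, 10, DEN), (31, Beta, 17, DEN), (31, Beta, 27, DEN), (31, Beta, 31, SEA), (31, Lyra, 1, SEA), (31, Lyra, 10, DEN), (31, Lyra, 17, DEN), (31, Lyra, 27, DEN), (31, Lyra, 31, SEA)}
π[pid, qty]: project onto (pid, qty) (5 duplicate(s) eliminated) → {(31, 1), (31, 10), (31, 17), (31, 27), (31, 31)}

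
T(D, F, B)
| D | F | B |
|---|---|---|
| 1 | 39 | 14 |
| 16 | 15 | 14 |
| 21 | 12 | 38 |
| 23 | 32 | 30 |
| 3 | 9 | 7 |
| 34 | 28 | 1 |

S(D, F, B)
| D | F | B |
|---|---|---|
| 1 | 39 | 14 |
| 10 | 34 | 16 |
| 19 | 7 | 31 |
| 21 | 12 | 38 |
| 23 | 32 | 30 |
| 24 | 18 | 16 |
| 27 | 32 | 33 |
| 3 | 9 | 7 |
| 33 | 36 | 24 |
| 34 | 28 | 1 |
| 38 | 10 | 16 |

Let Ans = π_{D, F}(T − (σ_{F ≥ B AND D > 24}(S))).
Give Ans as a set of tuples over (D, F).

Apply σ_{F ≥ B AND D > 24}; surviving tuples: {(33, 36, 24), (34, 28, 1)}
Taking the difference: {(1, 39, 14), (16, 15, 14), (21, 12, 38), (23, 32, 30), (3, 9, 7)}
Projecting to D, F: {(1, 39), (16, 15), (21, 12), (23, 32), (3, 9)}

{(1, 39), (16, 15), (21, 12), (23, 32), (3, 9)}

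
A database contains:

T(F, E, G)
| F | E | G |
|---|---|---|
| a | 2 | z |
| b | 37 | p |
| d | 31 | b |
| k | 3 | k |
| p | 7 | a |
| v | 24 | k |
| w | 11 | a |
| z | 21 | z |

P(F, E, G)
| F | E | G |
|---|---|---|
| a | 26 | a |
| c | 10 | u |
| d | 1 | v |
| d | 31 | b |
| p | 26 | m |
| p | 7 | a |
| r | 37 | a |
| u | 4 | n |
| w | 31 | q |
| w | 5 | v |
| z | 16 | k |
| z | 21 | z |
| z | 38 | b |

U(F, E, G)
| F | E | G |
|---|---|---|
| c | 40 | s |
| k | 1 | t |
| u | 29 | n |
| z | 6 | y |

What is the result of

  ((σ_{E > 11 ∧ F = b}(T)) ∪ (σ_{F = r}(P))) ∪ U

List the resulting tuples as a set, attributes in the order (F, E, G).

Apply σ_{E > 11 ∧ F = b}; surviving tuples: {(b, 37, p)}
Apply σ_{F = r}; surviving tuples: {(r, 37, a)}
Set union of the two operands is {(b, 37, p), (r, 37, a)}.
Set union of the two operands is {(b, 37, p), (c, 40, s), (k, 1, t), (r, 37, a), (u, 29, n), (z, 6, y)}.

{(b, 37, p), (c, 40, s), (k, 1, t), (r, 37, a), (u, 29, n), (z, 6, y)}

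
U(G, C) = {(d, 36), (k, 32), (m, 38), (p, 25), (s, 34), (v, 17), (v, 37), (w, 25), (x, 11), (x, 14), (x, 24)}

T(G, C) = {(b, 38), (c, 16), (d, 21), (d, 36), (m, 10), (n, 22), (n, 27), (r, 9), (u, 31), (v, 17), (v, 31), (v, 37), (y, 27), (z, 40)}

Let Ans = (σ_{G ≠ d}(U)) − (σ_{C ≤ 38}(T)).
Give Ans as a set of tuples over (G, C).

{(k, 32), (m, 38), (p, 25), (s, 34), (w, 25), (x, 11), (x, 14), (x, 24)}

Apply σ_{G ≠ d}; surviving tuples: {(k, 32), (m, 38), (p, 25), (s, 34), (v, 17), (v, 37), (w, 25), (x, 11), (x, 14), (x, 24)}
Apply σ_{C ≤ 38}; surviving tuples: {(b, 38), (c, 16), (d, 21), (d, 36), (m, 10), (n, 22), (n, 27), (r, 9), (u, 31), (v, 17), (v, 31), (v, 37), (y, 27)}
Difference: {(k, 32), (m, 38), (p, 25), (s, 34), (v, 17), (v, 37), (w, 25), (x, 11), (x, 14), (x, 24)} with {(b, 38), (c, 16), (d, 21), (d, 36), (m, 10), (n, 22), (n, 27), (r, 9), (u, 31), (v, 17), (v, 31), (v, 37), (y, 27)} → {(k, 32), (m, 38), (p, 25), (s, 34), (w, 25), (x, 11), (x, 14), (x, 24)}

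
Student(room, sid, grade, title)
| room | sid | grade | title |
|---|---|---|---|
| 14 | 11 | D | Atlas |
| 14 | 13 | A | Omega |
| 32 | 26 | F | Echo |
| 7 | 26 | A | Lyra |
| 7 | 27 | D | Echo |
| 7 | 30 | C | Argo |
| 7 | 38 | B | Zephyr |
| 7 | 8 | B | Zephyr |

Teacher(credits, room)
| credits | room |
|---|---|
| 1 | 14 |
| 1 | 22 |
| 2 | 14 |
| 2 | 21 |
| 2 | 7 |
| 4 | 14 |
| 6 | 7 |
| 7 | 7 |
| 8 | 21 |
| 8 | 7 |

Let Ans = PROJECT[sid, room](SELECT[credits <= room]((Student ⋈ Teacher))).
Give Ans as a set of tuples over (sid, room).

Joining Student and Teacher on room yields {(14, 11, D, Atlas, 1), (14, 11, D, Atlas, 2), (14, 11, D, Atlas, 4), (14, 13, A, Omega, 1), (14, 13, A, Omega, 2), (14, 13, A, Omega, 4), (7, 26, A, Lyra, 2), (7, 26, A, Lyra, 6), (7, 26, A, Lyra, 7), (7, 26, A, Lyra, 8), (7, 27, D, Echo, 2), (7, 27, D, Echo, 6), (7, 27, D, Echo, 7), (7, 27, D, Echo, 8), (7, 30, C, Argo, 2), (7, 30, C, Argo, 6), (7, 30, C, Argo, 7), (7, 30, C, Argo, 8), (7, 38, B, Zephyr, 2), (7, 38, B, Zephyr, 6), (7, 38, B, Zephyr, 7), (7, 38, B, Zephyr, 8), (7, 8, B, Zephyr, 2), (7, 8, B, Zephyr, 6), (7, 8, B, Zephyr, 7), (7, 8, B, Zephyr, 8)}.
Selection credits <= room: {(14, 11, D, Atlas, 1), (14, 11, D, Atlas, 2), (14, 11, D, Atlas, 4), (14, 13, A, Omega, 1), (14, 13, A, Omega, 2), (14, 13, A, Omega, 4), (7, 26, A, Lyra, 2), (7, 26, A, Lyra, 6), (7, 26, A, Lyra, 7), (7, 27, D, Echo, 2), (7, 27, D, Echo, 6), (7, 27, D, Echo, 7), (7, 30, C, Argo, 2), (7, 30, C, Argo, 6), (7, 30, C, Argo, 7), (7, 38, B, Zephyr, 2), (7, 38, B, Zephyr, 6), (7, 38, B, Zephyr, 7), (7, 8, B, Zephyr, 2), (7, 8, B, Zephyr, 6), (7, 8, B, Zephyr, 7)}
π[sid, room]: project onto (sid, room) (14 duplicate(s) eliminated) → {(11, 14), (13, 14), (26, 7), (27, 7), (30, 7), (38, 7), (8, 7)}

{(11, 14), (13, 14), (26, 7), (27, 7), (30, 7), (38, 7), (8, 7)}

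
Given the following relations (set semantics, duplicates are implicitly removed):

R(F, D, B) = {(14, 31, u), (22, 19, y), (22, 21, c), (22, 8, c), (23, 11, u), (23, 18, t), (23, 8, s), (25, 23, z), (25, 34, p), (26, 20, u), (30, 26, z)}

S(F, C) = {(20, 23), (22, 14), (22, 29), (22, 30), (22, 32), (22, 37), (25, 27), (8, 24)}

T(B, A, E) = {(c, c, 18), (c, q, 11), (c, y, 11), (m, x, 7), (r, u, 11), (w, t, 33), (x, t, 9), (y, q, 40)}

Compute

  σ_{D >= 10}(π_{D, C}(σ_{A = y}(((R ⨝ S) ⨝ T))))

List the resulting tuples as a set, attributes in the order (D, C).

Joining R and S on F yields {(22, 19, y, 14), (22, 19, y, 29), (22, 19, y, 30), (22, 19, y, 32), (22, 19, y, 37), (22, 21, c, 14), (22, 21, c, 29), (22, 21, c, 30), (22, 21, c, 32), (22, 21, c, 37), (22, 8, c, 14), (22, 8, c, 29), (22, 8, c, 30), (22, 8, c, 32), (22, 8, c, 37), (25, 23, z, 27), (25, 34, p, 27)}.
Joining (R ⨝ S) and T on B yields {(22, 19, y, 14, q, 40), (22, 19, y, 29, q, 40), (22, 19, y, 30, q, 40), (22, 19, y, 32, q, 40), (22, 19, y, 37, q, 40), (22, 21, c, 14, c, 18), (22, 21, c, 14, q, 11), (22, 21, c, 14, y, 11), (22, 21, c, 29, c, 18), (22, 21, c, 29, q, 11), (22, 21, c, 29, y, 11), (22, 21, c, 30, c, 18), (22, 21, c, 30, q, 11), (22, 21, c, 30, y, 11), (22, 21, c, 32, c, 18), (22, 21, c, 32, q, 11), (22, 21, c, 32, y, 11), (22, 21, c, 37, c, 18), (22, 21, c, 37, q, 11), (22, 21, c, 37, y, 11), (22, 8, c, 14, c, 18), (22, 8, c, 14, q, 11), (22, 8, c, 14, y, 11), (22, 8, c, 29, c, 18), (22, 8, c, 29, q, 11), (22, 8, c, 29, y, 11), (22, 8, c, 30, c, 18), (22, 8, c, 30, q, 11), (22, 8, c, 30, y, 11), (22, 8, c, 32, c, 18), (22, 8, c, 32, q, 11), (22, 8, c, 32, y, 11), (22, 8, c, 37, c, 18), (22, 8, c, 37, q, 11), (22, 8, c, 37, y, 11)}.
σ[A = y]: keep tuples satisfying A = y → {(22, 21, c, 14, y, 11), (22, 21, c, 29, y, 11), (22, 21, c, 30, y, 11), (22, 21, c, 32, y, 11), (22, 21, c, 37, y, 11), (22, 8, c, 14, y, 11), (22, 8, c, 29, y, 11), (22, 8, c, 30, y, 11), (22, 8, c, 32, y, 11), (22, 8, c, 37, y, 11)}
π_{D, C} gives {(21, 14), (21, 29), (21, 30), (21, 32), (21, 37), (8, 14), (8, 29), (8, 30), (8, 32), (8, 37)}.
σ[D >= 10]: keep tuples satisfying D >= 10 → {(21, 14), (21, 29), (21, 30), (21, 32), (21, 37)}

{(21, 14), (21, 29), (21, 30), (21, 32), (21, 37)}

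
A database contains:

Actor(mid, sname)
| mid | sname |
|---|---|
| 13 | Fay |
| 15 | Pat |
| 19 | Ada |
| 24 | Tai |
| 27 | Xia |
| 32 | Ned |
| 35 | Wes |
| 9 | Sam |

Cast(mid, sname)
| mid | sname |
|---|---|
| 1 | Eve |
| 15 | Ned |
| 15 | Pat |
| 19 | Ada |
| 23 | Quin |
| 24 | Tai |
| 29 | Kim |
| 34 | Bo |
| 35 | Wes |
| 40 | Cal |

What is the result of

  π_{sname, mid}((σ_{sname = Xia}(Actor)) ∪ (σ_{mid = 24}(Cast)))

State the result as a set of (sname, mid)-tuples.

Apply σ_{sname = Xia}; surviving tuples: {(27, Xia)}
Apply σ_{mid = 24}; surviving tuples: {(24, Tai)}
Set union of the two operands is {(24, Tai), (27, Xia)}.
Projecting to sname, mid: {(Tai, 24), (Xia, 27)}

{(Tai, 24), (Xia, 27)}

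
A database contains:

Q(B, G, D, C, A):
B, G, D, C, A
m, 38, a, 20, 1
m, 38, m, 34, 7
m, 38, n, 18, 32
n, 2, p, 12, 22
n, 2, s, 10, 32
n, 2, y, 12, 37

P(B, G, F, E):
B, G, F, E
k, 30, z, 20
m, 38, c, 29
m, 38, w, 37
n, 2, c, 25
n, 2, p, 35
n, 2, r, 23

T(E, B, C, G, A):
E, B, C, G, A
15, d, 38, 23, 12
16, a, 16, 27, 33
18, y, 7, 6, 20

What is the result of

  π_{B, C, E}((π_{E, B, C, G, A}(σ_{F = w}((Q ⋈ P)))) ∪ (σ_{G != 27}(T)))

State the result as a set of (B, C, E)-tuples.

{(d, 38, 15), (m, 18, 37), (m, 20, 37), (m, 34, 37), (y, 7, 18)}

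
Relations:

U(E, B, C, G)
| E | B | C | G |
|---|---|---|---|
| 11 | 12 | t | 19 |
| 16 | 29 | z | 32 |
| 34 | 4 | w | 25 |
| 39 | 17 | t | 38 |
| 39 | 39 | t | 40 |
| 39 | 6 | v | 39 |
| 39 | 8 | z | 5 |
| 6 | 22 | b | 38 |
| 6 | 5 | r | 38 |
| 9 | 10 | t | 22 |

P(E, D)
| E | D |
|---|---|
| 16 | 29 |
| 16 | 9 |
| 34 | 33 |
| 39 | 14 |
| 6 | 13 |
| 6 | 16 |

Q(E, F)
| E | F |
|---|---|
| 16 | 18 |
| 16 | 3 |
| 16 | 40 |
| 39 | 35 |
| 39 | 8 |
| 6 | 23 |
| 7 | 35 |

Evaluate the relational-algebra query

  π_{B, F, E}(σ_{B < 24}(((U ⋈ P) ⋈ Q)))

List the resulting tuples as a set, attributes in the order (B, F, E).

{(17, 35, 39), (17, 8, 39), (22, 23, 6), (5, 23, 6), (6, 35, 39), (6, 8, 39), (8, 35, 39), (8, 8, 39)}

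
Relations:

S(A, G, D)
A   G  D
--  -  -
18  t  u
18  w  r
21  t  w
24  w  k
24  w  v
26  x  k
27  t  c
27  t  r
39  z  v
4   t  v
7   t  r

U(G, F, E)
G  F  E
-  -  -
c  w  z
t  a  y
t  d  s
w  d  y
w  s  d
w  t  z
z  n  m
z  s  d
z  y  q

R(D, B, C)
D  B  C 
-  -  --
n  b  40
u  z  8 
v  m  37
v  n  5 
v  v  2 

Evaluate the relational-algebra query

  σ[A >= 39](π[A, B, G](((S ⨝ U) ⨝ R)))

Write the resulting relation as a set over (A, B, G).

{(39, m, z), (39, n, z), (39, v, z)}

Natural join on G: {(18, t, u, a, y), (18, t, u, d, s), (18, w, r, d, y), (18, w, r, s, d), (18, w, r, t, z), (21, t, w, a, y), (21, t, w, d, s), (24, w, k, d, y), (24, w, k, s, d), (24, w, k, t, z), (24, w, v, d, y), (24, w, v, s, d), (24, w, v, t, z), (27, t, c, a, y), (27, t, c, d, s), (27, t, r, a, y), (27, t, r, d, s), (39, z, v, n, m), (39, z, v, s, d), (39, z, v, y, q), (4, t, v, a, y), (4, t, v, d, s), (7, t, r, a, y), (7, t, r, d, s)}
Natural join on D: {(18, t, u, a, y, z, 8), (18, t, u, d, s, z, 8), (24, w, v, d, y, m, 37), (24, w, v, d, y, n, 5), (24, w, v, d, y, v, 2), (24, w, v, s, d, m, 37), (24, w, v, s, d, n, 5), (24, w, v, s, d, v, 2), (24, w, v, t, z, m, 37), (24, w, v, t, z, n, 5), (24, w, v, t, z, v, 2), (39, z, v, n, m, m, 37), (39, z, v, n, m, n, 5), (39, z, v, n, m, v, 2), (39, z, v, s, d, m, 37), (39, z, v, s, d, n, 5), (39, z, v, s, d, v, 2), (39, z, v, y, q, m, 37), (39, z, v, y, q, n, 5), (39, z, v, y, q, v, 2), (4, t, v, a, y, m, 37), (4, t, v, a, y, n, 5), (4, t, v, a, y, v, 2), (4, t, v, d, s, m, 37), (4, t, v, d, s, n, 5), (4, t, v, d, s, v, 2)}
π[A, B, G]: project onto (A, B, G) (16 duplicate(s) eliminated) → {(18, z, t), (24, m, w), (24, n, w), (24, v, w), (39, m, z), (39, n, z), (39, v, z), (4, m, t), (4, n, t), (4, v, t)}
Apply σ_{A >= 39}; surviving tuples: {(39, m, z), (39, n, z), (39, v, z)}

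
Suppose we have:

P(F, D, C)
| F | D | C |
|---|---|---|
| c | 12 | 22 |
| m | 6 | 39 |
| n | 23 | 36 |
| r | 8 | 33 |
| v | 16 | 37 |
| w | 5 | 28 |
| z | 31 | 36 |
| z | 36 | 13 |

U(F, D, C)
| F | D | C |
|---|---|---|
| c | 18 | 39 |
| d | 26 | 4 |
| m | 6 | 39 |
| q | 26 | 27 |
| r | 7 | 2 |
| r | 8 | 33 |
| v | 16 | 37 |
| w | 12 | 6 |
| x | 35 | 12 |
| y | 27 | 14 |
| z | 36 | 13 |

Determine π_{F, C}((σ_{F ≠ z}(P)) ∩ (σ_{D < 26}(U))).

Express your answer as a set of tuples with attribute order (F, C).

{(m, 39), (r, 33), (v, 37)}

Apply σ_{F ≠ z}; surviving tuples: {(c, 12, 22), (m, 6, 39), (n, 23, 36), (r, 8, 33), (v, 16, 37), (w, 5, 28)}
Apply σ_{D < 26}; surviving tuples: {(c, 18, 39), (m, 6, 39), (r, 7, 2), (r, 8, 33), (v, 16, 37), (w, 12, 6)}
Taking the intersection: {(m, 6, 39), (r, 8, 33), (v, 16, 37)}
π[F, C]: project onto (F, C) → {(m, 39), (r, 33), (v, 37)}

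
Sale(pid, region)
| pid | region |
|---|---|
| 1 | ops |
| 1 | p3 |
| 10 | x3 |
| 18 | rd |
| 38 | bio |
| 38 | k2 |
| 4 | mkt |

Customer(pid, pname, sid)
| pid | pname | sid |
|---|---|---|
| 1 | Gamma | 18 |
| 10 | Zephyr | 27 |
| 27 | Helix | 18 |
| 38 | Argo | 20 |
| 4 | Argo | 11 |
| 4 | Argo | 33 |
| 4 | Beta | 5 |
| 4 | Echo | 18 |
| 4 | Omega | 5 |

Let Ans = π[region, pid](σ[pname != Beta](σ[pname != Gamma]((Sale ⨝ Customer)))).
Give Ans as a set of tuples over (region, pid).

Sale ⋈ Customer (natural join on pid): {(1, ops, Gamma, 18), (1, p3, Gamma, 18), (10, x3, Zephyr, 27), (38, bio, Argo, 20), (38, k2, Argo, 20), (4, mkt, Argo, 11), (4, mkt, Argo, 33), (4, mkt, Beta, 5), (4, mkt, Echo, 18), (4, mkt, Omega, 5)}
Selection pname != Gamma: {(10, x3, Zephyr, 27), (38, bio, Argo, 20), (38, k2, Argo, 20), (4, mkt, Argo, 11), (4, mkt, Argo, 33), (4, mkt, Beta, 5), (4, mkt, Echo, 18), (4, mkt, Omega, 5)}
Selection pname != Beta: {(10, x3, Zephyr, 27), (38, bio, Argo, 20), (38, k2, Argo, 20), (4, mkt, Argo, 11), (4, mkt, Argo, 33), (4, mkt, Echo, 18), (4, mkt, Omega, 5)}
π_{region, pid} gives {(bio, 38), (k2, 38), (mkt, 4), (x3, 10)} (3 duplicate(s) eliminated).

{(bio, 38), (k2, 38), (mkt, 4), (x3, 10)}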